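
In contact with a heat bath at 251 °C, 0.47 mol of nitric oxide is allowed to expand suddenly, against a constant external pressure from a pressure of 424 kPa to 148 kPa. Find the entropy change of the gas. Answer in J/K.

Entropy is a state function, so ΔS_gas depends only on the end states.
For an isothermal ideal gas ΔS_gas = nR ln(P₁/P₂) = 0.47 × 8.314 × ln(424/148) = 4.11 J/K.

ΔS_gas = 4.11 J/K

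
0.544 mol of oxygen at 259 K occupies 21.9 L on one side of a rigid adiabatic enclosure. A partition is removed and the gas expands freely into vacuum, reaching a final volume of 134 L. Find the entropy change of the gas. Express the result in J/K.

No heat is exchanged and no work is done, so the ideal-gas temperature stays constant.
Entropy is a state function; using a reversible isothermal path, ΔS_gas = nR ln(V₂/V₁) = 0.544 × 8.314 × ln(134/21.9) = 8.19 J/K.

ΔS_gas = 8.19 J/K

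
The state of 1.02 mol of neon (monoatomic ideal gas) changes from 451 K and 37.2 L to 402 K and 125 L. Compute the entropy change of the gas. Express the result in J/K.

ΔS = 8.82 J/K

Entropy is a state function: ΔS = nC_V ln(T₂/T₁) + nR ln(V₂/V₁), with C_V = 3R/2 = 12.47 J mol⁻¹ K⁻¹ for a monoatomic ideal gas.
ΔS = 1.02 × [12.47 × ln(402/451) + 8.314 × ln(125/37.2)] = 8.82 J/K.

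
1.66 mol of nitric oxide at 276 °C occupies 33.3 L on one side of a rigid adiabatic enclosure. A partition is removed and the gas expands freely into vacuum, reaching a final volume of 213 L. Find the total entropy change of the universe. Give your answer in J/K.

ΔS_universe = 25.6 J/K

For an ideal gas in free expansion Q = 0 and W = 0, so T is unchanged.
Entropy is a state function; using a reversible isothermal path, ΔS_gas = nR ln(V₂/V₁) = 1.66 × 8.314 × ln(213/33.3) = 25.6 J/K.
The insulated surroundings exchange no heat, so ΔS_surr = 0 and ΔS_universe = ΔS_gas.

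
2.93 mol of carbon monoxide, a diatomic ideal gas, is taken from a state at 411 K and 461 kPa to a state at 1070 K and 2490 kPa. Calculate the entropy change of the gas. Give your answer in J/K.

ΔS = 40.5 J/K

ΔS = nC_p ln(T₂/T₁) − nR ln(P₂/P₁), with C_p = 7R/2 = 29.1 J mol⁻¹ K⁻¹ for a diatomic ideal gas.
ΔS = 2.93 × [29.1 × ln(1070/411) − 8.314 × ln(2490/461)] = 40.5 J/K.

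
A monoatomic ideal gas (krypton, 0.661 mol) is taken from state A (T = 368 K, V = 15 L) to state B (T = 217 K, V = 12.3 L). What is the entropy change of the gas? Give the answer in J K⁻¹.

ΔS = -5.44 J/K

Entropy is a state function: ΔS = nC_V ln(T₂/T₁) + nR ln(V₂/V₁), with C_V = 3R/2 = 12.47 J mol⁻¹ K⁻¹ for a monoatomic ideal gas.
ΔS = 0.661 × [12.47 × ln(217/368) + 8.314 × ln(12.3/15)] = -5.44 J/K.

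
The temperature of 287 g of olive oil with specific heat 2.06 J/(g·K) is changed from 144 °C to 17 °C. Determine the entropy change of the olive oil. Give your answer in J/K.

ΔS = -215 J/K

In kelvin: T₁ = 417.15 K, T₂ = 290.15 K. ΔS = ∫dQ_rev/T = m c ln(T₂/T₁) = 287 × 2.06 × ln(290.15/417.15) = -215 J/K.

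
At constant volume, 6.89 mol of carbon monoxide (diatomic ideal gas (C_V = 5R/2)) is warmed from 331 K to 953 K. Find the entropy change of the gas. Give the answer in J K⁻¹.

At constant volume, ΔS = nC_V ln(T₂/T₁) with C_V = 5R/2 = 20.79 J mol⁻¹ K⁻¹.
ΔS = 6.89 × 20.79 × ln(953/331) = 151 J/K.

ΔS = 151 J/K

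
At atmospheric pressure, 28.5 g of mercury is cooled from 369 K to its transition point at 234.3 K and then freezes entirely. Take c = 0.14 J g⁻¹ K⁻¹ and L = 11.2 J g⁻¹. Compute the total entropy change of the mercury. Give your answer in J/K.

ΔS = -3.17 J/K

Cooling step: ΔS₁ = m c ln(T_tr/T_i) = 28.5 × 0.14 × ln(234.3/369) = -1.812 J/K.
Phase change: ΔS₂ = −mL/T_tr = −28.5 × 11.2 / 234.3 = -1.362 J/K.
ΔS_total = (-1.812) + (-1.362) = -3.17 J/K.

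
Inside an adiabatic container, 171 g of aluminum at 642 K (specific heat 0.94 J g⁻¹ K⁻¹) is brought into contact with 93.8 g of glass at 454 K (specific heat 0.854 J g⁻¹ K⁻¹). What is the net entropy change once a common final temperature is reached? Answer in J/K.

Energy balance: T_f = (m₁c₁T₁ + m₂c₂T₂)/(m₁c₁ + m₂c₂) = 579.47 K.
ΔS₁ = m₁c₁ ln(T_f/T₁) = 160.74 × ln(579.47/642) = -16.47 J/K.
ΔS₂ = m₂c₂ ln(T_f/T₂) = 80.1052 × ln(579.47/454) = 19.55 J/K.
ΔS_total = -16.47 + 19.55 = 3.08 J/K.

ΔS_total = 3.08 J/K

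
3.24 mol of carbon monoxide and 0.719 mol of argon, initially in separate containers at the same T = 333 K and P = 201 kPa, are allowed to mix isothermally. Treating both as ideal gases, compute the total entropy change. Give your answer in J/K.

ΔS_mix = 15.6 J/K

Mole fractions: x_A = 3.24/3.96 = 0.818, x_B = 0.182.
ΔS_mix = −R(n_A ln x_A + n_B ln x_B) = −8.314 × (3.24 ln 0.818 + 0.719 ln 0.182) = 15.6 J/K.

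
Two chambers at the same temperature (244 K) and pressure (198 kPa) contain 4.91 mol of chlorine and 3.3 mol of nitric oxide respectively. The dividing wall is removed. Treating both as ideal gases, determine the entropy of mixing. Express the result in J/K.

Mole fractions: x_A = 4.91/8.21 = 0.598, x_B = 0.402.
ΔS_mix = −R(n_A ln x_A + n_B ln x_B) = −8.314 × (4.91 ln 0.598 + 3.3 ln 0.402) = 46 J/K.

ΔS_mix = 46 J/K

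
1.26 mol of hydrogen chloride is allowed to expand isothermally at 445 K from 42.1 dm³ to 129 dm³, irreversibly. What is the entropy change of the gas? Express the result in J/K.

ΔS_gas = 11.7 J/K

Entropy is a state function, so ΔS_gas depends only on the end states.
For an isothermal ideal gas ΔS_gas = nR ln(V₂/V₁) = 1.26 × 8.314 × ln(129/42.1) = 11.7 J/K.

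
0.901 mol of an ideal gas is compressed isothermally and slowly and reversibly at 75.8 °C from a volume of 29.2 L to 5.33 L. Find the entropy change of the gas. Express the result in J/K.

ΔS_gas = -12.7 J/K

For an isothermal ideal gas ΔS_gas = nR ln(V₂/V₁) = 0.901 × 8.314 × ln(5.33/29.2) = -12.7 J/K.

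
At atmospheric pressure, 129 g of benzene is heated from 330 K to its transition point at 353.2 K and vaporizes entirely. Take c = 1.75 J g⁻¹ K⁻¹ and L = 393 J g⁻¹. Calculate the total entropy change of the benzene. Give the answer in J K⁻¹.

ΔS = 159 J/K

Warming step: ΔS₁ = m c ln(T_tr/T_i) = 129 × 1.75 × ln(353.2/330) = 15.34 J/K.
Phase change: ΔS₂ = +mL/T_tr = 129 × 393 / 353.2 = 143.5 J/K.
ΔS_total = (15.34) + (143.5) = 159 J/K.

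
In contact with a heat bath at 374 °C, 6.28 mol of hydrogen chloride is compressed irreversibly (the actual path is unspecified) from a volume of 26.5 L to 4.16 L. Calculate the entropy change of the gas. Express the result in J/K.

Entropy is a state function, so ΔS_gas depends only on the end states.
For an isothermal ideal gas ΔS_gas = nR ln(V₂/V₁) = 6.28 × 8.314 × ln(4.16/26.5) = -96.7 J/K.

ΔS_gas = -96.7 J/K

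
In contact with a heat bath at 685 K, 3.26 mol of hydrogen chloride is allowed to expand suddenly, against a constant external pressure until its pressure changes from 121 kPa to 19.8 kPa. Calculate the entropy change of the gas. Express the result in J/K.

Entropy is a state function, so ΔS_gas depends only on the end states.
For an isothermal ideal gas ΔS_gas = nR ln(P₁/P₂) = 3.26 × 8.314 × ln(121/19.8) = 49.1 J/K.

ΔS_gas = 49.1 J/K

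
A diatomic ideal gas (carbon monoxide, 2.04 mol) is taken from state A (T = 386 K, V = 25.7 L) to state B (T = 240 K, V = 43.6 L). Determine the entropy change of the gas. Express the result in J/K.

Entropy is a state function: ΔS = nC_V ln(T₂/T₁) + nR ln(V₂/V₁), with C_V = 5R/2 = 20.79 J mol⁻¹ K⁻¹ for a diatomic ideal gas.
ΔS = 2.04 × [20.79 × ln(240/386) + 8.314 × ln(43.6/25.7)] = -11.2 J/K.

ΔS = -11.2 J/K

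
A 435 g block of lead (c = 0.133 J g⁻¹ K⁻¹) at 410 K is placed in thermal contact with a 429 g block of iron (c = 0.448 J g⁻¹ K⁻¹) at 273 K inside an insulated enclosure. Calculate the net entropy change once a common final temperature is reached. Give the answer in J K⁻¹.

ΔS_total = 3.94 J/K

Energy balance: T_f = (m₁c₁T₁ + m₂c₂T₂)/(m₁c₁ + m₂c₂) = 304.7 K.
ΔS₁ = m₁c₁ ln(T_f/T₁) = 57.855 × ln(304.7/410) = -17.17 J/K.
ΔS₂ = m₂c₂ ln(T_f/T₂) = 192.192 × ln(304.7/273) = 21.11 J/K.
ΔS_total = -17.17 + 21.11 = 3.94 J/K.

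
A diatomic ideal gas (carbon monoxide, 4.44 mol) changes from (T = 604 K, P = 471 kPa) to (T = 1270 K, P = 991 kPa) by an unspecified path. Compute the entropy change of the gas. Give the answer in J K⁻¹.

ΔS = 68.6 J/K

ΔS = nC_p ln(T₂/T₁) − nR ln(P₂/P₁), with C_p = 7R/2 = 29.1 J mol⁻¹ K⁻¹ for a diatomic ideal gas.
ΔS = 4.44 × [29.1 × ln(1270/604) − 8.314 × ln(991/471)] = 68.6 J/K.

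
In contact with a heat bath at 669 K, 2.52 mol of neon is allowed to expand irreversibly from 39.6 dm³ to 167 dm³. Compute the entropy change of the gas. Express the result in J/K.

Entropy is a state function, so ΔS_gas depends only on the end states.
For an isothermal ideal gas ΔS_gas = nR ln(V₂/V₁) = 2.52 × 8.314 × ln(167/39.6) = 30.2 J/K.

ΔS_gas = 30.2 J/K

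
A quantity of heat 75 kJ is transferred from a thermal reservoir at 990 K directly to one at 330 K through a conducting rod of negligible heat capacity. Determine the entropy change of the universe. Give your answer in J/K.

ΔS_hot = −Q/T_H = −75000/990 = -75.76 J/K and ΔS_cold = +Q/T_C = 75000/330 = 227.3 J/K.
ΔS_total = -75.76 + 227.3 = 152 J/K, positive as the second law requires.

ΔS_total = 152 J/K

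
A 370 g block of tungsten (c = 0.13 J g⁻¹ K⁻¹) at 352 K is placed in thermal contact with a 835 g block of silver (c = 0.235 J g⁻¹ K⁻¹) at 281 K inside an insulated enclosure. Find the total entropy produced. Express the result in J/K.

Energy balance: T_f = (m₁c₁T₁ + m₂c₂T₂)/(m₁c₁ + m₂c₂) = 294.98 K.
ΔS₁ = m₁c₁ ln(T_f/T₁) = 48.1 × ln(294.98/352) = -8.50078 J/K.
ΔS₂ = m₂c₂ ln(T_f/T₂) = 196.225 × ln(294.98/281) = 9.52576 J/K.
ΔS_total = -8.50078 + 9.52576 = 1.02 J/K.

ΔS_total = 1.02 J/K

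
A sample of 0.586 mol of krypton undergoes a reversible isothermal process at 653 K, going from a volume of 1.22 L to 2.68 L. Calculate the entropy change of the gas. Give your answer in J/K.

ΔS_gas = 3.83 J/K

For an isothermal ideal gas ΔS_gas = nR ln(V₂/V₁) = 0.586 × 8.314 × ln(2.68/1.22) = 3.83 J/K.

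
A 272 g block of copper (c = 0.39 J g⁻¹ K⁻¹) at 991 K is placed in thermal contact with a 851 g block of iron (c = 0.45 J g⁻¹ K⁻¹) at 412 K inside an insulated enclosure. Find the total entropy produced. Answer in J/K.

ΔS_total = 37 J/K

Energy balance: T_f = (m₁c₁T₁ + m₂c₂T₂)/(m₁c₁ + m₂c₂) = 537.6 K.
ΔS₁ = m₁c₁ ln(T_f/T₁) = 106.08 × ln(537.6/991) = -64.88 J/K.
ΔS₂ = m₂c₂ ln(T_f/T₂) = 382.95 × ln(537.6/412) = 101.9 J/K.
ΔS_total = -64.88 + 101.9 = 37 J/K.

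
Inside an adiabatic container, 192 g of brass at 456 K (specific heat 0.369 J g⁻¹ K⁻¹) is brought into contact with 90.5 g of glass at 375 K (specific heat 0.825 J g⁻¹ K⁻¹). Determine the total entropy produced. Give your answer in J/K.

Energy balance: T_f = (m₁c₁T₁ + m₂c₂T₂)/(m₁c₁ + m₂c₂) = 414.44 K.
ΔS₁ = m₁c₁ ln(T_f/T₁) = 70.848 × ln(414.44/456) = -6.771 J/K.
ΔS₂ = m₂c₂ ln(T_f/T₂) = 74.6625 × ln(414.44/375) = 7.466 J/K.
ΔS_total = -6.771 + 7.466 = 0.695 J/K.

ΔS_total = 0.695 J/K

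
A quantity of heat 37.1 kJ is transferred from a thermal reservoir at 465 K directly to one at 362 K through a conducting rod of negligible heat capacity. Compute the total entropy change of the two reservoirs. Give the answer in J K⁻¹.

ΔS_hot = −Q/T_H = −37100/465 = -79.78 J/K and ΔS_cold = +Q/T_C = 37100/362 = 102.5 J/K.
ΔS_total = -79.78 + 102.5 = 22.7 J/K, positive as the second law requires.

ΔS_total = 22.7 J/K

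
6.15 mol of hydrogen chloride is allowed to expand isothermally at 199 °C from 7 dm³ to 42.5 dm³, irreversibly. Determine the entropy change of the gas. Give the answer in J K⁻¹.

Entropy is a state function, so ΔS_gas depends only on the end states.
For an isothermal ideal gas ΔS_gas = nR ln(V₂/V₁) = 6.15 × 8.314 × ln(42.5/7) = 92.2 J/K.

ΔS_gas = 92.2 J/K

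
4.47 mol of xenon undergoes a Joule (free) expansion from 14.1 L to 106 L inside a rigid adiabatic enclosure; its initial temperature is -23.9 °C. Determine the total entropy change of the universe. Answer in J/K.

ΔS_universe = 75 J/K

No heat is exchanged and no work is done, so the ideal-gas temperature stays constant.
Entropy is a state function; using a reversible isothermal path, ΔS_gas = nR ln(V₂/V₁) = 4.47 × 8.314 × ln(106/14.1) = 75 J/K.
The insulated surroundings exchange no heat, so ΔS_surr = 0 and ΔS_universe = ΔS_gas.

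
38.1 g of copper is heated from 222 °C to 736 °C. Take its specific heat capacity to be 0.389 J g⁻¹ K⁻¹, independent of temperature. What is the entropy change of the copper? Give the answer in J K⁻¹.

ΔS = 10.6 J/K

In kelvin: T₁ = 495.15 K, T₂ = 1009.15 K. ΔS = ∫dQ_rev/T = m c ln(T₂/T₁) = 38.1 × 0.389 × ln(1009.15/495.15) = 10.6 J/K.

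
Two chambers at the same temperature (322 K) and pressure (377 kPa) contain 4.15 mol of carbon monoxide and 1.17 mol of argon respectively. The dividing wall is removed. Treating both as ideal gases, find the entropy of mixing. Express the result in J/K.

ΔS_mix = 23.3 J/K

Mole fractions: x_A = 4.15/5.32 = 0.78, x_B = 0.22.
ΔS_mix = −R(n_A ln x_A + n_B ln x_B) = −8.314 × (4.15 ln 0.78 + 1.17 ln 0.22) = 23.3 J/K.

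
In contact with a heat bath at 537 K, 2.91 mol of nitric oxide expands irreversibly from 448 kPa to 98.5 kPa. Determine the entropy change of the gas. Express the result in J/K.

Entropy is a state function, so ΔS_gas depends only on the end states.
For an isothermal ideal gas ΔS_gas = nR ln(P₁/P₂) = 2.91 × 8.314 × ln(448/98.5) = 36.6 J/K.

ΔS_gas = 36.6 J/K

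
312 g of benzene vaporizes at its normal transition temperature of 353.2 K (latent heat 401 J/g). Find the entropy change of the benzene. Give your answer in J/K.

ΔS = 354 J/K

Heat absorbed by the substance: Q = mL = 312 × 401 = 125112 J.
At constant T, ΔS = Q_rev/T = 125112 / 353.2 = 354 J/K.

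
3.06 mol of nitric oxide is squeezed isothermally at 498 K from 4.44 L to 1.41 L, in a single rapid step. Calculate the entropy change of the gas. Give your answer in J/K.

Entropy is a state function, so ΔS_gas depends only on the end states.
For an isothermal ideal gas ΔS_gas = nR ln(V₂/V₁) = 3.06 × 8.314 × ln(1.41/4.44) = -29.2 J/K.

ΔS_gas = -29.2 J/K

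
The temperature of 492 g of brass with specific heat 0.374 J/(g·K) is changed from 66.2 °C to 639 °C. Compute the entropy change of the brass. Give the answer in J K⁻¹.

In kelvin: T₁ = 339.35 K, T₂ = 912.15 K. ΔS = ∫dQ_rev/T = m c ln(T₂/T₁) = 492 × 0.374 × ln(912.15/339.35) = 182 J/K.

ΔS = 182 J/K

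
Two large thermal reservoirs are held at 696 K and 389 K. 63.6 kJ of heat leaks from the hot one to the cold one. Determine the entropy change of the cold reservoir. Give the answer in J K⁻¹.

ΔS_cold = 163 J/K

The cold reservoir gains heat Q, so ΔS_cold = +Q/T_C = 63600/389 = 163 J/K.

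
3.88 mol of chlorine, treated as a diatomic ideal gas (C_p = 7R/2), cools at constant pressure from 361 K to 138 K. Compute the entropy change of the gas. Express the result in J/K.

ΔS = -109 J/K

At constant pressure, ΔS = nC_p ln(T₂/T₁) with C_p = 7R/2 = 29.1 J mol⁻¹ K⁻¹.
ΔS = 3.88 × 29.1 × ln(138/361) = -109 J/K.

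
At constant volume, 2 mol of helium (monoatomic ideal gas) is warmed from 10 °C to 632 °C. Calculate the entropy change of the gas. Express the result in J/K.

ΔS = 29 J/K

In kelvin: T₁ = 283.15 K, T₂ = 905.15 K. At constant volume, ΔS = nC_V ln(T₂/T₁) with C_V = 3R/2 = 12.47 J mol⁻¹ K⁻¹.
ΔS = 2 × 12.47 × ln(905.15/283.15) = 29 J/K.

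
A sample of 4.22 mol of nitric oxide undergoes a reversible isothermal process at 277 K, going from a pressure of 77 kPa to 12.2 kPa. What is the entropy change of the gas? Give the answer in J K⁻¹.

ΔS_gas = 64.6 J/K

For an isothermal ideal gas ΔS_gas = nR ln(P₁/P₂) = 4.22 × 8.314 × ln(77/12.2) = 64.6 J/K.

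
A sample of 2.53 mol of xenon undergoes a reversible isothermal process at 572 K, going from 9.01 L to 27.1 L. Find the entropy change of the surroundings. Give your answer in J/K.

For an isothermal ideal gas ΔS_gas = nR ln(V₂/V₁) = 2.53 × 8.314 × ln(27.1/9.01) = 23.2 J/K.
The process is reversible, so ΔS_surr = −ΔS_gas = -23.2 J/K and ΔS_universe = 0.

ΔS_surr = -23.2 J/K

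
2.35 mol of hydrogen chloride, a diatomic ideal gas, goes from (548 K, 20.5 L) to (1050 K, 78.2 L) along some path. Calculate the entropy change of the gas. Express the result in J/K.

ΔS = 57.9 J/K

Entropy is a state function: ΔS = nC_V ln(T₂/T₁) + nR ln(V₂/V₁), with C_V = 5R/2 = 20.79 J mol⁻¹ K⁻¹ for a diatomic ideal gas.
ΔS = 2.35 × [20.79 × ln(1050/548) + 8.314 × ln(78.2/20.5)] = 57.9 J/K.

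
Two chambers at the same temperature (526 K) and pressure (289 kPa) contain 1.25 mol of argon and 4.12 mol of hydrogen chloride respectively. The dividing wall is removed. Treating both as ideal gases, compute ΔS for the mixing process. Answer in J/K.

Mole fractions: x_A = 1.25/5.37 = 0.233, x_B = 0.767.
ΔS_mix = −R(n_A ln x_A + n_B ln x_B) = −8.314 × (1.25 ln 0.233 + 4.12 ln 0.767) = 24.2 J/K.

ΔS_mix = 24.2 J/K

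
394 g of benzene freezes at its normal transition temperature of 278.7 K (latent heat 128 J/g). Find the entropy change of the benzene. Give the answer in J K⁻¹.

Heat released by the substance: Q = −mL = −394 × 128 = −50432 J.
At constant T, ΔS = Q_rev/T = −50432 / 278.7 = -181 J/K.

ΔS = -181 J/K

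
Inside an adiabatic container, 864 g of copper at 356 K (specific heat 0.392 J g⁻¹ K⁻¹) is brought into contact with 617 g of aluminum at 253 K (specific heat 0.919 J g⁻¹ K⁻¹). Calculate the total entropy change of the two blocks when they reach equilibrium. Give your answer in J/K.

ΔS_total = 12.7 J/K

Energy balance: T_f = (m₁c₁T₁ + m₂c₂T₂)/(m₁c₁ + m₂c₂) = 291.52 K.
ΔS₁ = m₁c₁ ln(T_f/T₁) = 338.688 × ln(291.52/356) = -67.68 J/K.
ΔS₂ = m₂c₂ ln(T_f/T₂) = 567.023 × ln(291.52/253) = 80.35 J/K.
ΔS_total = -67.68 + 80.35 = 12.7 J/K.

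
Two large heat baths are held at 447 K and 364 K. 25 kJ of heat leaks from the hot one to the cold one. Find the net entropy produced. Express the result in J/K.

ΔS_total = 12.8 J/K

ΔS_hot = −Q/T_H = −25000/447 = -55.93 J/K and ΔS_cold = +Q/T_C = 25000/364 = 68.68 J/K.
ΔS_total = -55.93 + 68.68 = 12.8 J/K, positive as the second law requires.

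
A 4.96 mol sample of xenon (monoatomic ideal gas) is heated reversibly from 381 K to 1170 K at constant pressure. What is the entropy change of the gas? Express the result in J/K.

At constant pressure, ΔS = nC_p ln(T₂/T₁) with C_p = 5R/2 = 20.79 J mol⁻¹ K⁻¹.
ΔS = 4.96 × 20.79 × ln(1170/381) = 116 J/K.

ΔS = 116 J/K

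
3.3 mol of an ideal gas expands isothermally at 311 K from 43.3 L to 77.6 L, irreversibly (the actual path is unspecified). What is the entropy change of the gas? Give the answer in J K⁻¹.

Entropy is a state function, so ΔS_gas depends only on the end states.
For an isothermal ideal gas ΔS_gas = nR ln(V₂/V₁) = 3.3 × 8.314 × ln(77.6/43.3) = 16 J/K.

ΔS_gas = 16 J/K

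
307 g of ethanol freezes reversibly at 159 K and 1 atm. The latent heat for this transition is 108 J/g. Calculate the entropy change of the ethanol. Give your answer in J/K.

Heat released by the substance: Q = −mL = −307 × 108 = −33156 J.
At constant T, ΔS = Q_rev/T = −33156 / 159 = -209 J/K.

ΔS = -209 J/K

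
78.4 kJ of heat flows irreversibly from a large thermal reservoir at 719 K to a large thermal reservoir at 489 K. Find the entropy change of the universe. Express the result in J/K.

ΔS_total = 51.3 J/K

ΔS_hot = −Q/T_H = −78400/719 = -109 J/K and ΔS_cold = +Q/T_C = 78400/489 = 160.3 J/K.
ΔS_total = -109 + 160.3 = 51.3 J/K, positive as the second law requires.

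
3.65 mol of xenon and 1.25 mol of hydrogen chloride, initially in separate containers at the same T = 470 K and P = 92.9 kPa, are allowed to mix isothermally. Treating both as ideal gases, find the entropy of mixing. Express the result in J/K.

ΔS_mix = 23.1 J/K

Mole fractions: x_A = 3.65/4.9 = 0.745, x_B = 0.255.
ΔS_mix = −R(n_A ln x_A + n_B ln x_B) = −8.314 × (3.65 ln 0.745 + 1.25 ln 0.255) = 23.1 J/K.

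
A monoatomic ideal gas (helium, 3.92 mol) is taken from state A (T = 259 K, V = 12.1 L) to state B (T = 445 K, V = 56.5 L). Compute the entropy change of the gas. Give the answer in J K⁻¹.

ΔS = 76.7 J/K

Entropy is a state function: ΔS = nC_V ln(T₂/T₁) + nR ln(V₂/V₁), with C_V = 3R/2 = 12.47 J mol⁻¹ K⁻¹ for a monoatomic ideal gas.
ΔS = 3.92 × [12.47 × ln(445/259) + 8.314 × ln(56.5/12.1)] = 76.7 J/K.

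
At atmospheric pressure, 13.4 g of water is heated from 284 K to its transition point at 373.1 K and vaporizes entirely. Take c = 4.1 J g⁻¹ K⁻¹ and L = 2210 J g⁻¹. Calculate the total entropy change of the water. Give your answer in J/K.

Warming step: ΔS₁ = m c ln(T_tr/T_i) = 13.4 × 4.1 × ln(373.1/284) = 14.99 J/K.
Phase change: ΔS₂ = +mL/T_tr = 13.4 × 2210 / 373.1 = 79.37 J/K.
ΔS_total = (14.99) + (79.37) = 94.4 J/K.

ΔS = 94.4 J/K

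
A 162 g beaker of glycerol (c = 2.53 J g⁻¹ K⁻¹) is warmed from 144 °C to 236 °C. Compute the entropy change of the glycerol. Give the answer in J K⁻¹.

ΔS = 81.7 J/K

In kelvin: T₁ = 417.15 K, T₂ = 509.15 K. ΔS = ∫dQ_rev/T = m c ln(T₂/T₁) = 162 × 2.53 × ln(509.15/417.15) = 81.7 J/K.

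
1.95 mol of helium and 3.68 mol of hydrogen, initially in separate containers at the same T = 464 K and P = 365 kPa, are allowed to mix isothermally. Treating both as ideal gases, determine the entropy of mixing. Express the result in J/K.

ΔS_mix = 30.2 J/K

Mole fractions: x_A = 1.95/5.63 = 0.346, x_B = 0.654.
ΔS_mix = −R(n_A ln x_A + n_B ln x_B) = −8.314 × (1.95 ln 0.346 + 3.68 ln 0.654) = 30.2 J/K.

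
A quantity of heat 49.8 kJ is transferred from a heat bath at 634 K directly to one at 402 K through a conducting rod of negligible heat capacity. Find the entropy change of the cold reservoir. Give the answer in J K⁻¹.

ΔS_cold = 124 J/K

The cold reservoir gains heat Q, so ΔS_cold = +Q/T_C = 49800/402 = 124 J/K.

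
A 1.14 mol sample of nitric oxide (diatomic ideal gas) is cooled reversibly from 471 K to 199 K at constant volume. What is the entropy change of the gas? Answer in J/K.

At constant volume, ΔS = nC_V ln(T₂/T₁) with C_V = 5R/2 = 20.79 J mol⁻¹ K⁻¹.
ΔS = 1.14 × 20.79 × ln(199/471) = -20.4 J/K.

ΔS = -20.4 J/K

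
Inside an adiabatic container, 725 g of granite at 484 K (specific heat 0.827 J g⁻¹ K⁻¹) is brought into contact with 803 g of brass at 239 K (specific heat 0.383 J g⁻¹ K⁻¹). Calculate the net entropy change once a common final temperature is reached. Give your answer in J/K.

ΔS_total = 46.2 J/K

Energy balance: T_f = (m₁c₁T₁ + m₂c₂T₂)/(m₁c₁ + m₂c₂) = 400.94 K.
ΔS₁ = m₁c₁ ln(T_f/T₁) = 599.575 × ln(400.94/484) = -112.9 J/K.
ΔS₂ = m₂c₂ ln(T_f/T₂) = 307.549 × ln(400.94/239) = 159.1 J/K.
ΔS_total = -112.9 + 159.1 = 46.2 J/K.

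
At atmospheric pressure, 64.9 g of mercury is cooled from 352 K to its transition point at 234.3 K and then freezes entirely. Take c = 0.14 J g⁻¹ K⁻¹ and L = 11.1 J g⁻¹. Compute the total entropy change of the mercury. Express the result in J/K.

ΔS = -6.77 J/K

Cooling step: ΔS₁ = m c ln(T_tr/T_i) = 64.9 × 0.14 × ln(234.3/352) = -3.698 J/K.
Phase change: ΔS₂ = −mL/T_tr = −64.9 × 11.1 / 234.3 = -3.075 J/K.
ΔS_total = (-3.698) + (-3.075) = -6.77 J/K.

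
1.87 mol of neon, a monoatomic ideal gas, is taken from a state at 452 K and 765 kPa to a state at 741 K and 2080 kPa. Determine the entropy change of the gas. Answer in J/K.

ΔS = 3.66 J/K

ΔS = nC_p ln(T₂/T₁) − nR ln(P₂/P₁), with C_p = 5R/2 = 20.79 J mol⁻¹ K⁻¹ for a monoatomic ideal gas.
ΔS = 1.87 × [20.79 × ln(741/452) − 8.314 × ln(2080/765)] = 3.66 J/K.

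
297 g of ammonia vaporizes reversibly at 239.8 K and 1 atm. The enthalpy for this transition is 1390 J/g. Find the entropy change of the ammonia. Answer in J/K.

ΔS = 1720 J/K

Heat absorbed by the substance: Q = mL = 297 × 1390 = 412830 J.
At constant T, ΔS = Q_rev/T = 412830 / 239.8 = 1720 J/K.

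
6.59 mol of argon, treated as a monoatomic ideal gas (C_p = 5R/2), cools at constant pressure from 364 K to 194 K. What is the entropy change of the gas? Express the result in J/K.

ΔS = -86.2 J/K

At constant pressure, ΔS = nC_p ln(T₂/T₁) with C_p = 5R/2 = 20.79 J mol⁻¹ K⁻¹.
ΔS = 6.59 × 20.79 × ln(194/364) = -86.2 J/K.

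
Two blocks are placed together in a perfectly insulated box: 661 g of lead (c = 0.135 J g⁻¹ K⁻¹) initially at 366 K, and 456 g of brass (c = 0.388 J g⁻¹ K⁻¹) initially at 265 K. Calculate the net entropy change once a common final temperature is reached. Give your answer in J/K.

ΔS_total = 3.19 J/K

Energy balance: T_f = (m₁c₁T₁ + m₂c₂T₂)/(m₁c₁ + m₂c₂) = 298.86 K.
ΔS₁ = m₁c₁ ln(T_f/T₁) = 89.235 × ln(298.86/366) = -18.084 J/K.
ΔS₂ = m₂c₂ ln(T_f/T₂) = 176.928 × ln(298.86/265) = 21.276 J/K.
ΔS_total = -18.084 + 21.276 = 3.19 J/K.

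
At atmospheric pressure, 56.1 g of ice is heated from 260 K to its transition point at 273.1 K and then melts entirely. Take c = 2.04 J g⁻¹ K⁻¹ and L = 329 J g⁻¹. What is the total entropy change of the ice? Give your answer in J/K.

ΔS = 73.2 J/K

Warming step: ΔS₁ = m c ln(T_tr/T_i) = 56.1 × 2.04 × ln(273.1/260) = 5.626 J/K.
Phase change: ΔS₂ = +mL/T_tr = 56.1 × 329 / 273.1 = 67.58 J/K.
ΔS_total = (5.626) + (67.58) = 73.2 J/K.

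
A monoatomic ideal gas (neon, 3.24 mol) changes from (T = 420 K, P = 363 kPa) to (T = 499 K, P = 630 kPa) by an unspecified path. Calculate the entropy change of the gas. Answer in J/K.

ΔS = nC_p ln(T₂/T₁) − nR ln(P₂/P₁), with C_p = 5R/2 = 20.79 J mol⁻¹ K⁻¹ for a monoatomic ideal gas.
ΔS = 3.24 × [20.79 × ln(499/420) − 8.314 × ln(630/363)] = -3.24 J/K.

ΔS = -3.24 J/K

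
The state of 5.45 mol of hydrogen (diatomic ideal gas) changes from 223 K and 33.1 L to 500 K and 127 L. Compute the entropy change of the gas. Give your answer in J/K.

Entropy is a state function: ΔS = nC_V ln(T₂/T₁) + nR ln(V₂/V₁), with C_V = 5R/2 = 20.79 J mol⁻¹ K⁻¹ for a diatomic ideal gas.
ΔS = 5.45 × [20.79 × ln(500/223) + 8.314 × ln(127/33.1)] = 152 J/K.

ΔS = 152 J/K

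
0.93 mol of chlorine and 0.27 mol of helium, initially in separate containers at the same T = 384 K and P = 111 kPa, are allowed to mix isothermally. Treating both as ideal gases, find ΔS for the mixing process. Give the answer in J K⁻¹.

Mole fractions: x_A = 0.93/1.2 = 0.775, x_B = 0.225.
ΔS_mix = −R(n_A ln x_A + n_B ln x_B) = −8.314 × (0.93 ln 0.775 + 0.27 ln 0.225) = 5.32 J/K.

ΔS_mix = 5.32 J/K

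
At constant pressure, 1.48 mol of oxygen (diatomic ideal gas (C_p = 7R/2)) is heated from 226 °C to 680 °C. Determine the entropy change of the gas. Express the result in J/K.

In kelvin: T₁ = 499.15 K, T₂ = 953.15 K. At constant pressure, ΔS = nC_p ln(T₂/T₁) with C_p = 7R/2 = 29.1 J mol⁻¹ K⁻¹.
ΔS = 1.48 × 29.1 × ln(953.15/499.15) = 27.9 J/K.

ΔS = 27.9 J/K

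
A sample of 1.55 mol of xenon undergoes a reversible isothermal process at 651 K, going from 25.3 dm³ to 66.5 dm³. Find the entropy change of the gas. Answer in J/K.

ΔS_gas = 12.5 J/K

For an isothermal ideal gas ΔS_gas = nR ln(V₂/V₁) = 1.55 × 8.314 × ln(66.5/25.3) = 12.5 J/K.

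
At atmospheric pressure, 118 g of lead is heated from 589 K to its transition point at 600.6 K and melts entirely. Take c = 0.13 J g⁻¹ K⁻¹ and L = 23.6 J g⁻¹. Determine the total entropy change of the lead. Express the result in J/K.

ΔS = 4.94 J/K

Warming step: ΔS₁ = m c ln(T_tr/T_i) = 118 × 0.13 × ln(600.6/589) = 0.2992 J/K.
Phase change: ΔS₂ = +mL/T_tr = 118 × 23.6 / 600.6 = 4.637 J/K.
ΔS_total = (0.2992) + (4.637) = 4.94 J/K.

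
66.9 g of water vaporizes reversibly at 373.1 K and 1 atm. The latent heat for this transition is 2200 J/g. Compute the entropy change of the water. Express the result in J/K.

ΔS = 394 J/K

Heat absorbed by the substance: Q = mL = 66.9 × 2200 = 147180 J.
At constant T, ΔS = Q_rev/T = 147180 / 373.1 = 394 J/K.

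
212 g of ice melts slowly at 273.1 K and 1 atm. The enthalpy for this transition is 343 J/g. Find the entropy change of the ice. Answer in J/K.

ΔS = 266 J/K

Heat absorbed by the substance: Q = mL = 212 × 343 = 72716 J.
At constant T, ΔS = Q_rev/T = 72716 / 273.1 = 266 J/K.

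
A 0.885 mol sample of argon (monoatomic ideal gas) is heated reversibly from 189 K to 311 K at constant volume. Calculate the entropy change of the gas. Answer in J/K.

At constant volume, ΔS = nC_V ln(T₂/T₁) with C_V = 3R/2 = 12.47 J mol⁻¹ K⁻¹.
ΔS = 0.885 × 12.47 × ln(311/189) = 5.5 J/K.

ΔS = 5.5 J/K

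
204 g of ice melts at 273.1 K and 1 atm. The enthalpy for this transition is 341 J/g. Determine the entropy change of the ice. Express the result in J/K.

ΔS = 255 J/K

Heat absorbed by the substance: Q = mL = 204 × 341 = 69564 J.
At constant T, ΔS = Q_rev/T = 69564 / 273.1 = 255 J/K.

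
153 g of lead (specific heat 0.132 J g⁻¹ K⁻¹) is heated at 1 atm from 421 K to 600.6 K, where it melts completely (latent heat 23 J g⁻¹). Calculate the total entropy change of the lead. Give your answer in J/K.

ΔS = 13 J/K

Warming step: ΔS₁ = m c ln(T_tr/T_i) = 153 × 0.132 × ln(600.6/421) = 7.176 J/K.
Phase change: ΔS₂ = +mL/T_tr = 153 × 23 / 600.6 = 5.859 J/K.
ΔS_total = (7.176) + (5.859) = 13 J/K.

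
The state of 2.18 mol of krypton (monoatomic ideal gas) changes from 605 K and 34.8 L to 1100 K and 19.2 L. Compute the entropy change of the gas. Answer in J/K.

ΔS = 5.47 J/K

Entropy is a state function: ΔS = nC_V ln(T₂/T₁) + nR ln(V₂/V₁), with C_V = 3R/2 = 12.47 J mol⁻¹ K⁻¹ for a monoatomic ideal gas.
ΔS = 2.18 × [12.47 × ln(1100/605) + 8.314 × ln(19.2/34.8)] = 5.47 J/K.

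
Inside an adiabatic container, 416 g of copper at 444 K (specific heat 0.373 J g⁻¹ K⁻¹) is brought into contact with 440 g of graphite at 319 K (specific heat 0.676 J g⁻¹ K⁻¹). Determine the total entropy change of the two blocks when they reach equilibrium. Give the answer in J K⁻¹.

ΔS_total = 5.75 J/K

Energy balance: T_f = (m₁c₁T₁ + m₂c₂T₂)/(m₁c₁ + m₂c₂) = 361.85 K.
ΔS₁ = m₁c₁ ln(T_f/T₁) = 155.168 × ln(361.85/444) = -31.74 J/K.
ΔS₂ = m₂c₂ ln(T_f/T₂) = 297.44 × ln(361.85/319) = 37.49 J/K.
ΔS_total = -31.74 + 37.49 = 5.75 J/K.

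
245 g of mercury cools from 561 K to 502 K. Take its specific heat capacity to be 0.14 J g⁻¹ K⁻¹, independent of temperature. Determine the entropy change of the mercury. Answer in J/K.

ΔS = -3.81 J/K

ΔS = ∫dQ_rev/T = m c ln(T₂/T₁) = 245 × 0.14 × ln(502/561) = -3.81 J/K.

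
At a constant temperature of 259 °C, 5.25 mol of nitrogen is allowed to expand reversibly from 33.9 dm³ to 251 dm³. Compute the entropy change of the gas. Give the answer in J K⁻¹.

For an isothermal ideal gas ΔS_gas = nR ln(V₂/V₁) = 5.25 × 8.314 × ln(251/33.9) = 87.4 J/K.

ΔS_gas = 87.4 J/K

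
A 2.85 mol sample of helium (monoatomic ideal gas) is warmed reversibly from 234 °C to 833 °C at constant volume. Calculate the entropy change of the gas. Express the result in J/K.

ΔS = 27.7 J/K

In kelvin: T₁ = 507.15 K, T₂ = 1106.15 K. At constant volume, ΔS = nC_V ln(T₂/T₁) with C_V = 3R/2 = 12.47 J mol⁻¹ K⁻¹.
ΔS = 2.85 × 12.47 × ln(1106.15/507.15) = 27.7 J/K.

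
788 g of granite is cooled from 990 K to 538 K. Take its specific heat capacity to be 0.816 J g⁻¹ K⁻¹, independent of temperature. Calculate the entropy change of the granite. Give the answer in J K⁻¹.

ΔS = -392 J/K

ΔS = ∫dQ_rev/T = m c ln(T₂/T₁) = 788 × 0.816 × ln(538/990) = -392 J/K.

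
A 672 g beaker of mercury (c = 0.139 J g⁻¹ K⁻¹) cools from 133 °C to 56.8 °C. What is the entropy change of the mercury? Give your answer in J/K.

In kelvin: T₁ = 406.15 K, T₂ = 329.95 K. ΔS = ∫dQ_rev/T = m c ln(T₂/T₁) = 672 × 0.139 × ln(329.95/406.15) = -19.4 J/K.

ΔS = -19.4 J/K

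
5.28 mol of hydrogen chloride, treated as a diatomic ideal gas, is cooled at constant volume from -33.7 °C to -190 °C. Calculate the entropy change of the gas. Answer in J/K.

In kelvin: T₁ = 239.45 K, T₂ = 83.15 K. At constant volume, ΔS = nC_V ln(T₂/T₁) with C_V = 5R/2 = 20.79 J mol⁻¹ K⁻¹.
ΔS = 5.28 × 20.79 × ln(83.15/239.45) = -116 J/K.

ΔS = -116 J/K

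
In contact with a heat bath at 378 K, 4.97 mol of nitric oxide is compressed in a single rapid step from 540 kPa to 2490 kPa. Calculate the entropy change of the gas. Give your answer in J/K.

ΔS_gas = -63.2 J/K

Entropy is a state function, so ΔS_gas depends only on the end states.
For an isothermal ideal gas ΔS_gas = nR ln(P₁/P₂) = 4.97 × 8.314 × ln(540/2490) = -63.2 J/K.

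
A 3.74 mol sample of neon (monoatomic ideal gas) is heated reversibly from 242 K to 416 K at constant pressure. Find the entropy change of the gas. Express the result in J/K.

At constant pressure, ΔS = nC_p ln(T₂/T₁) with C_p = 5R/2 = 20.79 J mol⁻¹ K⁻¹.
ΔS = 3.74 × 20.79 × ln(416/242) = 42.1 J/K.

ΔS = 42.1 J/K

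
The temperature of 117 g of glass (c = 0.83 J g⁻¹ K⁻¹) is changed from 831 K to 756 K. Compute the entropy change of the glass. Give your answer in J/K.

ΔS = ∫dQ_rev/T = m c ln(T₂/T₁) = 117 × 0.83 × ln(756/831) = -9.19 J/K.

ΔS = -9.19 J/K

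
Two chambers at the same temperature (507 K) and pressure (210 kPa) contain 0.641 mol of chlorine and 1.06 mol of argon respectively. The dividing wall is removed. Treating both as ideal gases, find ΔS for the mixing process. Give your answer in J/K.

ΔS_mix = 9.37 J/K

Mole fractions: x_A = 0.641/1.7 = 0.377, x_B = 0.623.
ΔS_mix = −R(n_A ln x_A + n_B ln x_B) = −8.314 × (0.641 ln 0.377 + 1.06 ln 0.623) = 9.37 J/K.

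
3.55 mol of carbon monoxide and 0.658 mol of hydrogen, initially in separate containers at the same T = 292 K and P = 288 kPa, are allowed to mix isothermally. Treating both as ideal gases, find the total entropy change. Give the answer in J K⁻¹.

Mole fractions: x_A = 3.55/4.21 = 0.844, x_B = 0.156.
ΔS_mix = −R(n_A ln x_A + n_B ln x_B) = −8.314 × (3.55 ln 0.844 + 0.658 ln 0.156) = 15.2 J/K.

ΔS_mix = 15.2 J/K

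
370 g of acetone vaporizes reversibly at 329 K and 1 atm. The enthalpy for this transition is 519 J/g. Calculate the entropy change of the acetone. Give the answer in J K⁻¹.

Heat absorbed by the substance: Q = mL = 370 × 519 = 192030 J.
At constant T, ΔS = Q_rev/T = 192030 / 329 = 584 J/K.

ΔS = 584 J/K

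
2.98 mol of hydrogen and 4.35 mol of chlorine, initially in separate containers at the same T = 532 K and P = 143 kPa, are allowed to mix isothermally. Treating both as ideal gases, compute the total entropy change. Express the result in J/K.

Mole fractions: x_A = 2.98/7.33 = 0.407, x_B = 0.593.
ΔS_mix = −R(n_A ln x_A + n_B ln x_B) = −8.314 × (2.98 ln 0.407 + 4.35 ln 0.593) = 41.2 J/K.

ΔS_mix = 41.2 J/K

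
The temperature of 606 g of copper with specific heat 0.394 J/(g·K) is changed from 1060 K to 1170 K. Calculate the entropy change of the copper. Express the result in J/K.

ΔS = ∫dQ_rev/T = m c ln(T₂/T₁) = 606 × 0.394 × ln(1170/1060) = 23.6 J/K.

ΔS = 23.6 J/K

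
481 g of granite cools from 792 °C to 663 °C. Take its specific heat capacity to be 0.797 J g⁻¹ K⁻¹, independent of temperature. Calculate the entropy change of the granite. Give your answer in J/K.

In kelvin: T₁ = 1065.15 K, T₂ = 936.15 K. ΔS = ∫dQ_rev/T = m c ln(T₂/T₁) = 481 × 0.797 × ln(936.15/1065.15) = -49.5 J/K.

ΔS = -49.5 J/K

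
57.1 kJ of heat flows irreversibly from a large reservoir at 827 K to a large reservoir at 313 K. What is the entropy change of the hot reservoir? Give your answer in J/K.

ΔS_hot = -69 J/K

The hot reservoir loses heat Q, so ΔS_hot = −Q/T_H = −57100/827 = -69 J/K.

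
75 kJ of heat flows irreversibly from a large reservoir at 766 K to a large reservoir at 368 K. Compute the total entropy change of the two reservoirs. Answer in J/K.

ΔS_total = 106 J/K

ΔS_hot = −Q/T_H = −75000/766 = -97.91 J/K and ΔS_cold = +Q/T_C = 75000/368 = 203.8 J/K.
ΔS_total = -97.91 + 203.8 = 106 J/K, positive as the second law requires.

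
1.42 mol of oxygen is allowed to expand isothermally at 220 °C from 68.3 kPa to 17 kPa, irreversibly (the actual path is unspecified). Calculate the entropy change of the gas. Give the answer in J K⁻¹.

ΔS_gas = 16.4 J/K

Entropy is a state function, so ΔS_gas depends only on the end states.
For an isothermal ideal gas ΔS_gas = nR ln(P₁/P₂) = 1.42 × 8.314 × ln(68.3/17) = 16.4 J/K.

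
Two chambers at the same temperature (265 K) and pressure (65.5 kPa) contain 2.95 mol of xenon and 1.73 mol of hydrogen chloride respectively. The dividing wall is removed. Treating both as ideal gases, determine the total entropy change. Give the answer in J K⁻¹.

Mole fractions: x_A = 2.95/4.68 = 0.63, x_B = 0.37.
ΔS_mix = −R(n_A ln x_A + n_B ln x_B) = −8.314 × (2.95 ln 0.63 + 1.73 ln 0.37) = 25.6 J/K.

ΔS_mix = 25.6 J/K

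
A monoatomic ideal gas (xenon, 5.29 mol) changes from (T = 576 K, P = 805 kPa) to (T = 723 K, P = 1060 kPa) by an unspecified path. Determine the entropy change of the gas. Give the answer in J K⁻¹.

ΔS = nC_p ln(T₂/T₁) − nR ln(P₂/P₁), with C_p = 5R/2 = 20.79 J mol⁻¹ K⁻¹ for a monoatomic ideal gas.
ΔS = 5.29 × [20.79 × ln(723/576) − 8.314 × ln(1060/805)] = 12.9 J/K.

ΔS = 12.9 J/K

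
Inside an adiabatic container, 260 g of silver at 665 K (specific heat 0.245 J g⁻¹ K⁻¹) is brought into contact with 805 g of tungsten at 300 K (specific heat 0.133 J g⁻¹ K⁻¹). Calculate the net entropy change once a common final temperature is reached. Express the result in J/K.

ΔS_total = 13.2 J/K

Energy balance: T_f = (m₁c₁T₁ + m₂c₂T₂)/(m₁c₁ + m₂c₂) = 436.15 K.
ΔS₁ = m₁c₁ ln(T_f/T₁) = 63.7 × ln(436.15/665) = -26.87 J/K.
ΔS₂ = m₂c₂ ln(T_f/T₂) = 107.065 × ln(436.15/300) = 40.07 J/K.
ΔS_total = -26.87 + 40.07 = 13.2 J/K.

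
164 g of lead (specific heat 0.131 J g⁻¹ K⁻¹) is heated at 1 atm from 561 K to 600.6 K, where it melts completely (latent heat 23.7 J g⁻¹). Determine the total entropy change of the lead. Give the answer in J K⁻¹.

Warming step: ΔS₁ = m c ln(T_tr/T_i) = 164 × 0.131 × ln(600.6/561) = 1.465 J/K.
Phase change: ΔS₂ = +mL/T_tr = 164 × 23.7 / 600.6 = 6.472 J/K.
ΔS_total = (1.465) + (6.472) = 7.94 J/K.

ΔS = 7.94 J/K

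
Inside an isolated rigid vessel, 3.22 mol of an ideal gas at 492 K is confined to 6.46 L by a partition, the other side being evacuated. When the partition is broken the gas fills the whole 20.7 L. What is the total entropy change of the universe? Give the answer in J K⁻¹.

No heat is exchanged and no work is done, so the ideal-gas temperature stays constant.
Entropy is a state function; using a reversible isothermal path, ΔS_gas = nR ln(V₂/V₁) = 3.22 × 8.314 × ln(20.7/6.46) = 31.2 J/K.
The insulated surroundings exchange no heat, so ΔS_surr = 0 and ΔS_universe = ΔS_gas.

ΔS_universe = 31.2 J/K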